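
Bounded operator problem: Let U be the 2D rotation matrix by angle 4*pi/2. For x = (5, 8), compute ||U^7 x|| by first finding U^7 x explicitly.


U is a rotation by theta = 4*pi/2
U^7 = rotation by 7*theta = 28*pi/2 = 0*pi/2 (mod 2*pi)
cos(0*pi/2) = 1.0000, sin(0*pi/2) = 0.0000
U^7 x = (1.0000 * 5 - 0.0000 * 8, 0.0000 * 5 + 1.0000 * 8)
= (5.0000, 8.0000)
||U^7 x|| = sqrt(5.0000^2 + 8.0000^2) = sqrt(89.0000) = 9.4340

9.4340


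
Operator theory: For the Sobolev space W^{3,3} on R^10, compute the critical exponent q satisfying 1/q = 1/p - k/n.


Using the Sobolev embedding formula: 1/q = 1/p - k/n
1/q = 1/3 - 3/10 = 1/30
q = 1/(1/30) = 30

30.0000


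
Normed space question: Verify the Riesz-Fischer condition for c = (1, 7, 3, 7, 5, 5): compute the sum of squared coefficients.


sum |c_n|^2 = 1^2 + 7^2 + 3^2 + 7^2 + 5^2 + 5^2
= 1 + 49 + 9 + 49 + 25 + 25
= 158

158


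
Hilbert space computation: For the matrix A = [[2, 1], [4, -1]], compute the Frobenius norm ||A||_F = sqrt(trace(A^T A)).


||A||_F^2 = sum a_ij^2
= 2^2 + 1^2 + 4^2 + (-1)^2
= 4 + 1 + 16 + 1 = 22
||A||_F = sqrt(22) = 4.6904

4.6904


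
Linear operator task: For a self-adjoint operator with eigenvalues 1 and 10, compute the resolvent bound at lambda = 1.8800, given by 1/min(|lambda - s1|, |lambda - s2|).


dist(1.8800, {1, 10}) = min(|1.8800 - 1|, |1.8800 - 10|)
= min(0.8800, 8.1200) = 0.8800
Resolvent bound = 1/0.8800 = 1.1364

1.1364


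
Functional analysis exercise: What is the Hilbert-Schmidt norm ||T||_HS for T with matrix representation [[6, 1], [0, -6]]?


The Hilbert-Schmidt norm is sqrt(sum of squares of all entries).
Sum of squares = 6^2 + 1^2 + 0^2 + (-6)^2
= 36 + 1 + 0 + 36 = 73
||T||_HS = sqrt(73) = 8.5440

8.5440


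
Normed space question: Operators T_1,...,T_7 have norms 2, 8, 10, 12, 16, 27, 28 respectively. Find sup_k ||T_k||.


By the Uniform Boundedness Principle, the supremum of norms is finite.
sup_k ||T_k|| = max(2, 8, 10, 12, 16, 27, 28) = 28

28


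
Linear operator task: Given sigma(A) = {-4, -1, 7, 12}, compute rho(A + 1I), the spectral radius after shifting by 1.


Spectrum of A + 1I = {-3, 0, 8, 13}
Spectral radius = max |lambda| over the shifted spectrum
= max(3, 0, 8, 13) = 13

13


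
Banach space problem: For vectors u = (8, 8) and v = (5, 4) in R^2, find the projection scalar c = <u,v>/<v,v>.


Computing <u,v> = 8*5 + 8*4 = 72
Computing <v,v> = 5^2 + 4^2 = 41
Projection coefficient = 72/41 = 1.7561

1.7561


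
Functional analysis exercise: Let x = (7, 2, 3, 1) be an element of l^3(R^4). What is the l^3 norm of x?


The l^3 norm = (sum |x_i|^3)^(1/3)
Sum of 3th powers = 343 + 8 + 27 + 1 = 379
||x||_3 = (379)^(1/3) = 7.2368

7.2368


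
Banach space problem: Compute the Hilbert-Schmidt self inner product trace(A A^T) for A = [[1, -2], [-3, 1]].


trace(A * A^T) = sum of squares of all entries
= 1^2 + (-2)^2 + (-3)^2 + 1^2
= 1 + 4 + 9 + 1
= 15

15


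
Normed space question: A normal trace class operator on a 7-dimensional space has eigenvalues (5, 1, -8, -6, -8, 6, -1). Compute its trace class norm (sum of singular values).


For a normal operator, singular values equal |eigenvalues|.
Trace norm = sum |lambda_i| = 5 + 1 + 8 + 6 + 8 + 6 + 1
= 35

35


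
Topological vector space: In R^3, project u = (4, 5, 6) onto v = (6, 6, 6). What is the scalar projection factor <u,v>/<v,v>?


Computing <u,v> = 4*6 + 5*6 + 6*6 = 90
Computing <v,v> = 6^2 + 6^2 + 6^2 = 108
Projection coefficient = 90/108 = 0.8333

0.8333


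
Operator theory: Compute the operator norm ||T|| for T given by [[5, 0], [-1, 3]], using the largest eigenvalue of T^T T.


A^T A = [[26, -3], [-3, 9]]
trace(A^T A) = 35, det(A^T A) = 225
discriminant = 35^2 - 4*225 = 325
Largest eigenvalue of A^T A = (trace + sqrt(disc))/2 = 26.5139
||T|| = sqrt(26.5139) = 5.1492

5.1492


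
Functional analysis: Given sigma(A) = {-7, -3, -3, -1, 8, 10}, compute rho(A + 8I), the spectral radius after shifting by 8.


Spectrum of A + 8I = {1, 5, 5, 7, 16, 18}
Spectral radius = max |lambda| over the shifted spectrum
= max(1, 5, 5, 7, 16, 18) = 18

18


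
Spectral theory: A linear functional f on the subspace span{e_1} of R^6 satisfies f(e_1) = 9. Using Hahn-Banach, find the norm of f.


The norm of f is given by ||f|| = sup_{||x||=1} |f(x)|.
On span{e_1}, ||e_1|| = 1, so ||f|| = |f(e_1)| / ||e_1||
= |9| / 1 = 9.0000

9.0000


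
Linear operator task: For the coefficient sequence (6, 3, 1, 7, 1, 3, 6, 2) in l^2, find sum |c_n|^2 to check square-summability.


sum |c_n|^2 = 6^2 + 3^2 + 1^2 + 7^2 + 1^2 + 3^2 + 6^2 + 2^2
= 36 + 9 + 1 + 49 + 1 + 9 + 36 + 4
= 145

145


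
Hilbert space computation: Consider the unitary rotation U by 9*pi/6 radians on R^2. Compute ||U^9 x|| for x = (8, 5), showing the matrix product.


U is a rotation by theta = 9*pi/6
U^9 = rotation by 9*theta = 81*pi/6 = 9*pi/6 (mod 2*pi)
cos(9*pi/6) = 0.0000, sin(9*pi/6) = -1.0000
U^9 x = (0.0000 * 8 - -1.0000 * 5, -1.0000 * 8 + 0.0000 * 5)
= (5.0000, -8.0000)
||U^9 x|| = sqrt(5.0000^2 + (-8.0000)^2) = sqrt(89.0000) = 9.4340

9.4340


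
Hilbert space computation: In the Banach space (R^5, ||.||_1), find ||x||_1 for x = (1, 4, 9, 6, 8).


The l^1 norm equals the sum of absolute values of all components.
||x||_1 = 1 + 4 + 9 + 6 + 8
= 28

28.0000


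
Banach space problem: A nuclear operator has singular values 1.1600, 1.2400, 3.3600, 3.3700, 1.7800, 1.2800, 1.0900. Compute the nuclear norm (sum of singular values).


The nuclear norm is the sum of all singular values.
||T||_1 = 1.1600 + 1.2400 + 3.3600 + 3.3700 + 1.7800 + 1.2800 + 1.0900
= 13.2800

13.2800


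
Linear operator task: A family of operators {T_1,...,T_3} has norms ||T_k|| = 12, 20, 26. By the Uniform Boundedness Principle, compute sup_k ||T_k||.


By the Uniform Boundedness Principle, the supremum of norms is finite.
sup_k ||T_k|| = max(12, 20, 26) = 26

26


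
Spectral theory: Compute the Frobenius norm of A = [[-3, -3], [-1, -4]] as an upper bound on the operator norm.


||A||_F^2 = sum a_ij^2
= (-3)^2 + (-3)^2 + (-1)^2 + (-4)^2
= 9 + 9 + 1 + 16 = 35
||A||_F = sqrt(35) = 5.9161

5.9161


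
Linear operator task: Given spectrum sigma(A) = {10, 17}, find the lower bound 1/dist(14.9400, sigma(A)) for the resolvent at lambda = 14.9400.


dist(14.9400, {10, 17}) = min(|14.9400 - 10|, |14.9400 - 17|)
= min(4.9400, 2.0600) = 2.0600
Resolvent bound = 1/2.0600 = 0.4854

0.4854


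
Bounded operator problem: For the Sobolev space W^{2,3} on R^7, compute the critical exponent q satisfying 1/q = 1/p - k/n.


Using the Sobolev embedding formula: 1/q = 1/p - k/n
1/q = 1/3 - 2/7 = 1/21
q = 1/(1/21) = 21

21.0000


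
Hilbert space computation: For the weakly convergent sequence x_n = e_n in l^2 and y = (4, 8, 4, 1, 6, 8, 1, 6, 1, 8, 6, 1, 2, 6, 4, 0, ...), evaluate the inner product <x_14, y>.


x_14 = e_14 is the standard basis vector with 1 in position 14.
<x_14, y> = y_14 = 6
As n -> infinity, <x_n, y> -> 0, confirming weak convergence of (x_n) to 0.

6


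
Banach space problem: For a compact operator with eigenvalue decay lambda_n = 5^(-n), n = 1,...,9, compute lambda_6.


The eigenvalue formula gives lambda_6 = 1/5^6
= 1/15625
= 6.4000e-05

6.4000e-05


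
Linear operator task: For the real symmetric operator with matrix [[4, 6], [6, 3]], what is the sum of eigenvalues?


For a self-adjoint (symmetric) matrix, the eigenvalues are real.
The sum of eigenvalues equals the trace of the matrix.
trace = 4 + 3 = 7

7


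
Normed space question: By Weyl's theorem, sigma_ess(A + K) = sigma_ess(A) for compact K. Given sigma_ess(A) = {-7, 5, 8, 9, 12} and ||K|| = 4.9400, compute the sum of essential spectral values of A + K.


By Weyl's theorem, the essential spectrum is invariant under compact perturbations.
sigma_ess(A + K) = sigma_ess(A) = {-7, 5, 8, 9, 12}
Sum = -7 + 5 + 8 + 9 + 12 = 27

27


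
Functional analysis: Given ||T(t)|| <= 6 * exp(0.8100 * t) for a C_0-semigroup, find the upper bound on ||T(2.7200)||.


||T(2.7200)|| <= 6 * exp(0.8100 * 2.7200)
= 6 * exp(2.2032)
= 6 * 9.0539
= 54.3236

54.3236


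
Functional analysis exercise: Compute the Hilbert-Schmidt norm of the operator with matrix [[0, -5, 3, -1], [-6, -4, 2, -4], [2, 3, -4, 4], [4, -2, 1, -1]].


The Hilbert-Schmidt norm is sqrt(sum of squares of all entries).
Sum of squares = 0^2 + (-5)^2 + 3^2 + (-1)^2 + (-6)^2 + (-4)^2 + 2^2 + (-4)^2 + 2^2 + 3^2 + (-4)^2 + 4^2 + 4^2 + (-2)^2 + 1^2 + (-1)^2
= 0 + 25 + 9 + 1 + 36 + 16 + 4 + 16 + 4 + 9 + 16 + 16 + 16 + 4 + 1 + 1 = 174
||T||_HS = sqrt(174) = 13.1909

13.1909


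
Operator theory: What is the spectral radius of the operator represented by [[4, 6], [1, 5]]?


For a 2x2 matrix, eigenvalues satisfy lambda^2 - (trace)*lambda + det = 0
trace = 4 + 5 = 9
det = 4*5 - 6*1 = 14
discriminant = 9^2 - 4*(14) = 25
spectral radius = max |eigenvalue| = 7.0000

7.0000


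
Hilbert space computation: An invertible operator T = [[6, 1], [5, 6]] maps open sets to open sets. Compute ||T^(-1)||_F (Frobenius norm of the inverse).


det(T) = 6*6 - 1*5 = 31
T^(-1) = (1/31) * [[6, -1], [-5, 6]] = [[0.1935, -0.0323], [-0.1613, 0.1935]]
||T^(-1)||_F^2 = 0.1935^2 + (-0.0323)^2 + (-0.1613)^2 + 0.1935^2 = 0.1020
||T^(-1)||_F = sqrt(0.1020) = 0.3193

0.3193


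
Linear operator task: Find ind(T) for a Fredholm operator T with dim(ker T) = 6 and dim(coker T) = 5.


The Fredholm index is defined as ind(T) = dim(ker T) - dim(coker T)
= 6 - 5
= 1

1


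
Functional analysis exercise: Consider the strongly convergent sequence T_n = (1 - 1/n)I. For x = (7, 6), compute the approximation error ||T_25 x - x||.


T_25 x - x = (1 - 1/25)x - x = -x/25
||x|| = sqrt(85) = 9.2195
||T_25 x - x|| = ||x||/25 = 9.2195/25 = 0.3688

0.3688


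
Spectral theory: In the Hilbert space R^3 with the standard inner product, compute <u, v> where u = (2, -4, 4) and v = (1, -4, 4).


Computing the standard inner product <u, v> = sum u_i * v_i
= 2*1 + -4*-4 + 4*4
= 2 + 16 + 16
= 34

34


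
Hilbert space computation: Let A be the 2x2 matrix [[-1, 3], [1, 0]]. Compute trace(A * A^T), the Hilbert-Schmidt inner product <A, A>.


trace(A * A^T) = sum of squares of all entries
= (-1)^2 + 3^2 + 1^2 + 0^2
= 1 + 9 + 1 + 0
= 11

11


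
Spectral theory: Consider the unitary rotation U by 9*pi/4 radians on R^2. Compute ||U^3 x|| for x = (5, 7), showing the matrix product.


U is a rotation by theta = 9*pi/4
U^3 = rotation by 3*theta = 27*pi/4 = 3*pi/4 (mod 2*pi)
cos(3*pi/4) = -0.7071, sin(3*pi/4) = 0.7071
U^3 x = (-0.7071 * 5 - 0.7071 * 7, 0.7071 * 5 + -0.7071 * 7)
= (-8.4853, -1.4142)
||U^3 x|| = sqrt((-8.4853)^2 + (-1.4142)^2) = sqrt(74.0000) = 8.6023

8.6023


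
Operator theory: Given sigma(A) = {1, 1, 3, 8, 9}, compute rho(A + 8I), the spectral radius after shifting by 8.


Spectrum of A + 8I = {9, 9, 11, 16, 17}
Spectral radius = max |lambda| over the shifted spectrum
= max(9, 9, 11, 16, 17) = 17

17


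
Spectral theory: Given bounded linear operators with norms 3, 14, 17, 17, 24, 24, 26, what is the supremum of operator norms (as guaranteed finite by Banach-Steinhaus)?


By the Uniform Boundedness Principle, the supremum of norms is finite.
sup_k ||T_k|| = max(3, 14, 17, 17, 24, 24, 26) = 26

26


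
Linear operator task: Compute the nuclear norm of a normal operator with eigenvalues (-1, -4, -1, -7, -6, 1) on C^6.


For a normal operator, singular values equal |eigenvalues|.
Trace norm = sum |lambda_i| = 1 + 4 + 1 + 7 + 6 + 1
= 20

20


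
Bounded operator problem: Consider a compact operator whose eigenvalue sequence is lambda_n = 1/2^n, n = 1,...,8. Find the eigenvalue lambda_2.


The eigenvalue formula gives lambda_2 = 1/2^2
= 1/4
= 0.2500

0.2500


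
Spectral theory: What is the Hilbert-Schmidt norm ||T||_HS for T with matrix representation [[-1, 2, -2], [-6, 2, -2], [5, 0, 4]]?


The Hilbert-Schmidt norm is sqrt(sum of squares of all entries).
Sum of squares = (-1)^2 + 2^2 + (-2)^2 + (-6)^2 + 2^2 + (-2)^2 + 5^2 + 0^2 + 4^2
= 1 + 4 + 4 + 36 + 4 + 4 + 25 + 0 + 16 = 94
||T||_HS = sqrt(94) = 9.6954

9.6954


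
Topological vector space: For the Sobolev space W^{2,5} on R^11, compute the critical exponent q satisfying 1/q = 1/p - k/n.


Using the Sobolev embedding formula: 1/q = 1/p - k/n
1/q = 1/5 - 2/11 = 1/55
q = 1/(1/55) = 55

55.0000


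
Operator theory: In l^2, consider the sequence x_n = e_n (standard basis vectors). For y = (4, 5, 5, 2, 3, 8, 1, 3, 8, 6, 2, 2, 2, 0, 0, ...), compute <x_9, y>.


x_9 = e_9 is the standard basis vector with 1 in position 9.
<x_9, y> = y_9 = 8
As n -> infinity, <x_n, y> -> 0, confirming weak convergence of (x_n) to 0.

8


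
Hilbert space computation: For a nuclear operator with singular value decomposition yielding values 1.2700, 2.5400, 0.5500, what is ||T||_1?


The nuclear norm is the sum of all singular values.
||T||_1 = 1.2700 + 2.5400 + 0.5500
= 4.3600

4.3600


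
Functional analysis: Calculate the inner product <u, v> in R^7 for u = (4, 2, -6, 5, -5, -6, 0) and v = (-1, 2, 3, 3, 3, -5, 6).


Computing the standard inner product <u, v> = sum u_i * v_i
= 4*-1 + 2*2 + -6*3 + 5*3 + -5*3 + -6*-5 + 0*6
= -4 + 4 + -18 + 15 + -15 + 30 + 0
= 12

12


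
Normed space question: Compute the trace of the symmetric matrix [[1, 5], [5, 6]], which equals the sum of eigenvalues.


For a self-adjoint (symmetric) matrix, the eigenvalues are real.
The sum of eigenvalues equals the trace of the matrix.
trace = 1 + 6 = 7

7


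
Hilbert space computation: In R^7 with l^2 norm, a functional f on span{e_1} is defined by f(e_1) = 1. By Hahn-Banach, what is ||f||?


The norm of f is given by ||f|| = sup_{||x||=1} |f(x)|.
On span{e_1}, ||e_1|| = 1, so ||f|| = |f(e_1)| / ||e_1||
= |1| / 1 = 1.0000

1.0000


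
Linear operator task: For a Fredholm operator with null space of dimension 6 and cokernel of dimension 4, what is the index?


The Fredholm index is defined as ind(T) = dim(ker T) - dim(coker T)
= 6 - 4
= 2

2


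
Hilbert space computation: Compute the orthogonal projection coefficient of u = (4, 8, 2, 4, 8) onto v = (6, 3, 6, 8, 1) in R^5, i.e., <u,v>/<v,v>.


Computing <u,v> = 4*6 + 8*3 + 2*6 + 4*8 + 8*1 = 100
Computing <v,v> = 6^2 + 3^2 + 6^2 + 8^2 + 1^2 = 146
Projection coefficient = 100/146 = 0.6849

0.6849


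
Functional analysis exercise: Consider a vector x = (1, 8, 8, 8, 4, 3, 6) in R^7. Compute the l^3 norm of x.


The l^3 norm = (sum |x_i|^3)^(1/3)
Sum of 3th powers = 1 + 512 + 512 + 512 + 64 + 27 + 216 = 1844
||x||_3 = (1844)^(1/3) = 12.2627

12.2627


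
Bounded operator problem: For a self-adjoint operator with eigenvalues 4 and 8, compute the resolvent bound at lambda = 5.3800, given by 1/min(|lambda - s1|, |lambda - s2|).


dist(5.3800, {4, 8}) = min(|5.3800 - 4|, |5.3800 - 8|)
= min(1.3800, 2.6200) = 1.3800
Resolvent bound = 1/1.3800 = 0.7246

0.7246


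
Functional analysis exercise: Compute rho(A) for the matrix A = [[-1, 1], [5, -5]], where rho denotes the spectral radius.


For a 2x2 matrix, eigenvalues satisfy lambda^2 - (trace)*lambda + det = 0
trace = -1 + -5 = -6
det = -1*-5 - 1*5 = 0
discriminant = (-6)^2 - 4*(0) = 36
spectral radius = max |eigenvalue| = 6.0000

6.0000


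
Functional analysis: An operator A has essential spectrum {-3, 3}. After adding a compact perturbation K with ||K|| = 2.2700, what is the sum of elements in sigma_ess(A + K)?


By Weyl's theorem, the essential spectrum is invariant under compact perturbations.
sigma_ess(A + K) = sigma_ess(A) = {-3, 3}
Sum = -3 + 3 = 0

0


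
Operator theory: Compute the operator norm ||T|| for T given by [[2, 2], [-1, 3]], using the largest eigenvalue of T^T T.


A^T A = [[5, 1], [1, 13]]
trace(A^T A) = 18, det(A^T A) = 64
discriminant = 18^2 - 4*64 = 68
Largest eigenvalue of A^T A = (trace + sqrt(disc))/2 = 13.1231
||T|| = sqrt(13.1231) = 3.6226

3.6226


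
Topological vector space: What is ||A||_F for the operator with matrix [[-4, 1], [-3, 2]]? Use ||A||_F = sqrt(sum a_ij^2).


||A||_F^2 = sum a_ij^2
= (-4)^2 + 1^2 + (-3)^2 + 2^2
= 16 + 1 + 9 + 4 = 30
||A||_F = sqrt(30) = 5.4772

5.4772


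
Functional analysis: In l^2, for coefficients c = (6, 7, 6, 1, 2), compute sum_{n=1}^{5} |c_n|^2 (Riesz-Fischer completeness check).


sum |c_n|^2 = 6^2 + 7^2 + 6^2 + 1^2 + 2^2
= 36 + 49 + 36 + 1 + 4
= 126

126


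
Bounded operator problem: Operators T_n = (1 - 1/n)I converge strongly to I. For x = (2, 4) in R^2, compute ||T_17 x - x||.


T_17 x - x = (1 - 1/17)x - x = -x/17
||x|| = sqrt(20) = 4.4721
||T_17 x - x|| = ||x||/17 = 4.4721/17 = 0.2631

0.2631


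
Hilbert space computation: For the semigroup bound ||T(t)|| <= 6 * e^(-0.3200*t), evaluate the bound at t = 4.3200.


||T(4.3200)|| <= 6 * exp(-0.3200 * 4.3200)
= 6 * exp(-1.3824)
= 6 * 0.2510
= 1.5059

1.5059


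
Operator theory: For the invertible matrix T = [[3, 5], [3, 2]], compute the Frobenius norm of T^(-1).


det(T) = 3*2 - 5*3 = -9
T^(-1) = (1/-9) * [[2, -5], [-3, 3]] = [[-0.2222, 0.5556], [0.3333, -0.3333]]
||T^(-1)||_F^2 = (-0.2222)^2 + 0.5556^2 + 0.3333^2 + (-0.3333)^2 = 0.5802
||T^(-1)||_F = sqrt(0.5802) = 0.7617

0.7617


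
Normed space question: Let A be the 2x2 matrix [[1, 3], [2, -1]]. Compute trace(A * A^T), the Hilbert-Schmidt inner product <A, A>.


trace(A * A^T) = sum of squares of all entries
= 1^2 + 3^2 + 2^2 + (-1)^2
= 1 + 9 + 4 + 1
= 15

15


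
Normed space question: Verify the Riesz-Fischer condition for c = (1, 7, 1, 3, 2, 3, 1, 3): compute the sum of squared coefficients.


sum |c_n|^2 = 1^2 + 7^2 + 1^2 + 3^2 + 2^2 + 3^2 + 1^2 + 3^2
= 1 + 49 + 1 + 9 + 4 + 9 + 1 + 9
= 83

83


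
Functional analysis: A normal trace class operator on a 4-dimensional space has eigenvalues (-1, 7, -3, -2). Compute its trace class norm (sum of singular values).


For a normal operator, singular values equal |eigenvalues|.
Trace norm = sum |lambda_i| = 1 + 7 + 3 + 2
= 13

13


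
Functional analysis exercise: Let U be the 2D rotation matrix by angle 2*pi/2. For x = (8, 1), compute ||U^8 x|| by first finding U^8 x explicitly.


U is a rotation by theta = 2*pi/2
U^8 = rotation by 8*theta = 16*pi/2 = 0*pi/2 (mod 2*pi)
cos(0*pi/2) = 1.0000, sin(0*pi/2) = 0.0000
U^8 x = (1.0000 * 8 - 0.0000 * 1, 0.0000 * 8 + 1.0000 * 1)
= (8.0000, 1.0000)
||U^8 x|| = sqrt(8.0000^2 + 1.0000^2) = sqrt(65.0000) = 8.0623

8.0623


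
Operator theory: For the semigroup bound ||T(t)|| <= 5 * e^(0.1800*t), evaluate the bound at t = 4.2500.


||T(4.2500)|| <= 5 * exp(0.1800 * 4.2500)
= 5 * exp(0.7650)
= 5 * 2.1490
= 10.7450

10.7450


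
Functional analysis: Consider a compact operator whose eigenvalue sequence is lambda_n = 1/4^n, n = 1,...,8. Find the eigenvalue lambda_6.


The eigenvalue formula gives lambda_6 = 1/4^6
= 1/4096
= 2.4414e-04

2.4414e-04


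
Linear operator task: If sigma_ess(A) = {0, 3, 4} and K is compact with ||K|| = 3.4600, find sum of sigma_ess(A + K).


By Weyl's theorem, the essential spectrum is invariant under compact perturbations.
sigma_ess(A + K) = sigma_ess(A) = {0, 3, 4}
Sum = 0 + 3 + 4 = 7

7


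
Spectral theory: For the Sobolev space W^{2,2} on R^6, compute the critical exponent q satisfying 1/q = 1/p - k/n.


Using the Sobolev embedding formula: 1/q = 1/p - k/n
1/q = 1/2 - 2/6 = 1/6
q = 1/(1/6) = 6

6.0000


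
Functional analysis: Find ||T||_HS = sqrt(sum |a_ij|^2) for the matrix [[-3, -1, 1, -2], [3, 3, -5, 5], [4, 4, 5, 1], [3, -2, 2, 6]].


The Hilbert-Schmidt norm is sqrt(sum of squares of all entries).
Sum of squares = (-3)^2 + (-1)^2 + 1^2 + (-2)^2 + 3^2 + 3^2 + (-5)^2 + 5^2 + 4^2 + 4^2 + 5^2 + 1^2 + 3^2 + (-2)^2 + 2^2 + 6^2
= 9 + 1 + 1 + 4 + 9 + 9 + 25 + 25 + 16 + 16 + 25 + 1 + 9 + 4 + 4 + 36 = 194
||T||_HS = sqrt(194) = 13.9284

13.9284


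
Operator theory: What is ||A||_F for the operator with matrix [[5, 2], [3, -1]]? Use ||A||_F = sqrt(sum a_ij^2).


||A||_F^2 = sum a_ij^2
= 5^2 + 2^2 + 3^2 + (-1)^2
= 25 + 4 + 9 + 1 = 39
||A||_F = sqrt(39) = 6.2450

6.2450


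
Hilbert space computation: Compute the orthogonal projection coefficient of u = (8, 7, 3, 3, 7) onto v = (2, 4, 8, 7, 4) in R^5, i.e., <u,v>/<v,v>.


Computing <u,v> = 8*2 + 7*4 + 3*8 + 3*7 + 7*4 = 117
Computing <v,v> = 2^2 + 4^2 + 8^2 + 7^2 + 4^2 = 149
Projection coefficient = 117/149 = 0.7852

0.7852


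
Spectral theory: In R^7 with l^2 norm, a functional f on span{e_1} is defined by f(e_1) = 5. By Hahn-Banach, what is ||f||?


The norm of f is given by ||f|| = sup_{||x||=1} |f(x)|.
On span{e_1}, ||e_1|| = 1, so ||f|| = |f(e_1)| / ||e_1||
= |5| / 1 = 5.0000

5.0000


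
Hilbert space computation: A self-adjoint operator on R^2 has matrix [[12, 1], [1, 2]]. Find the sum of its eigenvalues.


For a self-adjoint (symmetric) matrix, the eigenvalues are real.
The sum of eigenvalues equals the trace of the matrix.
trace = 12 + 2 = 14

14


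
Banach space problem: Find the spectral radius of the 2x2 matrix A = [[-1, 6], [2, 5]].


For a 2x2 matrix, eigenvalues satisfy lambda^2 - (trace)*lambda + det = 0
trace = -1 + 5 = 4
det = -1*5 - 6*2 = -17
discriminant = 4^2 - 4*(-17) = 84
spectral radius = max |eigenvalue| = 6.5826

6.5826


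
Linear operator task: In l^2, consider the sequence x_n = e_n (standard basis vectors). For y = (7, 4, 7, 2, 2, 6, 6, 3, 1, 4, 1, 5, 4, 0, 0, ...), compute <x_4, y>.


x_4 = e_4 is the standard basis vector with 1 in position 4.
<x_4, y> = y_4 = 2
As n -> infinity, <x_n, y> -> 0, confirming weak convergence of (x_n) to 0.

2


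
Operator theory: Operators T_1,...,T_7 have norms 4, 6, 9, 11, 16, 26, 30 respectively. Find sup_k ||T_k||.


By the Uniform Boundedness Principle, the supremum of norms is finite.
sup_k ||T_k|| = max(4, 6, 9, 11, 16, 26, 30) = 30

30


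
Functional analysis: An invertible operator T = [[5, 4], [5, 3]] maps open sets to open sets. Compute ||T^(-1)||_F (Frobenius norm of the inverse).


det(T) = 5*3 - 4*5 = -5
T^(-1) = (1/-5) * [[3, -4], [-5, 5]] = [[-0.6000, 0.8000], [1.0000, -1.0000]]
||T^(-1)||_F^2 = (-0.6000)^2 + 0.8000^2 + 1.0000^2 + (-1.0000)^2 = 3.0000
||T^(-1)||_F = sqrt(3.0000) = 1.7321

1.7321


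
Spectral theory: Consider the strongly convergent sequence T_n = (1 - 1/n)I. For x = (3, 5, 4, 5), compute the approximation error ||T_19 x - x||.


T_19 x - x = (1 - 1/19)x - x = -x/19
||x|| = sqrt(75) = 8.6603
||T_19 x - x|| = ||x||/19 = 8.6603/19 = 0.4558

0.4558


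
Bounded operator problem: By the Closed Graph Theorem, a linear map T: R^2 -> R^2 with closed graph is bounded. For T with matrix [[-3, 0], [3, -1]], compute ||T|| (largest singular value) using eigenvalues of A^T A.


A^T A = [[18, -3], [-3, 1]]
trace(A^T A) = 19, det(A^T A) = 9
discriminant = 19^2 - 4*9 = 325
Largest eigenvalue of A^T A = (trace + sqrt(disc))/2 = 18.5139
||T|| = sqrt(18.5139) = 4.3028

4.3028


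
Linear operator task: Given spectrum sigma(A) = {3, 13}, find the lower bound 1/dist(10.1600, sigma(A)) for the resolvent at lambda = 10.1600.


dist(10.1600, {3, 13}) = min(|10.1600 - 3|, |10.1600 - 13|)
= min(7.1600, 2.8400) = 2.8400
Resolvent bound = 1/2.8400 = 0.3521

0.3521


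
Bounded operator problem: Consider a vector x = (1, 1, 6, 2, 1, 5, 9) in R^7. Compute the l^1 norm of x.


The l^1 norm equals the sum of absolute values of all components.
||x||_1 = 1 + 1 + 6 + 2 + 1 + 5 + 9
= 25

25.0000


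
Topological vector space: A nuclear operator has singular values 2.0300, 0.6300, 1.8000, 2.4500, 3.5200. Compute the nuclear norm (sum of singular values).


The nuclear norm is the sum of all singular values.
||T||_1 = 2.0300 + 0.6300 + 1.8000 + 2.4500 + 3.5200
= 10.4300

10.4300


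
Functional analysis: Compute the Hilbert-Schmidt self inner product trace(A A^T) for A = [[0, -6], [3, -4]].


trace(A * A^T) = sum of squares of all entries
= 0^2 + (-6)^2 + 3^2 + (-4)^2
= 0 + 36 + 9 + 16
= 61

61


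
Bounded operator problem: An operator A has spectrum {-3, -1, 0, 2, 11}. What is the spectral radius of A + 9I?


Spectrum of A + 9I = {6, 8, 9, 11, 20}
Spectral radius = max |lambda| over the shifted spectrum
= max(6, 8, 9, 11, 20) = 20

20


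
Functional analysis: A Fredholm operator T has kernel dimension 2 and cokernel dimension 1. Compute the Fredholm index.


The Fredholm index is defined as ind(T) = dim(ker T) - dim(coker T)
= 2 - 1
= 1

1


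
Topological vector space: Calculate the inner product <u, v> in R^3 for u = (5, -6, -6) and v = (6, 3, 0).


Computing the standard inner product <u, v> = sum u_i * v_i
= 5*6 + -6*3 + -6*0
= 30 + -18 + 0
= 12

12


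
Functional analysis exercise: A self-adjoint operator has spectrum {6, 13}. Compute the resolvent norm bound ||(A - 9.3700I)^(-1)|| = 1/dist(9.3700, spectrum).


dist(9.3700, {6, 13}) = min(|9.3700 - 6|, |9.3700 - 13|)
= min(3.3700, 3.6300) = 3.3700
Resolvent bound = 1/3.3700 = 0.2967

0.2967


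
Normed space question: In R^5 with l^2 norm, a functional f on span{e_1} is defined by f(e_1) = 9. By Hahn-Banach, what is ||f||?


The norm of f is given by ||f|| = sup_{||x||=1} |f(x)|.
On span{e_1}, ||e_1|| = 1, so ||f|| = |f(e_1)| / ||e_1||
= |9| / 1 = 9.0000

9.0000


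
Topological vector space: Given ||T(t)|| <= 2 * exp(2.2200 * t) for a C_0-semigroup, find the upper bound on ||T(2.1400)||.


||T(2.1400)|| <= 2 * exp(2.2200 * 2.1400)
= 2 * exp(4.7508)
= 2 * 115.6768
= 231.3536

231.3536


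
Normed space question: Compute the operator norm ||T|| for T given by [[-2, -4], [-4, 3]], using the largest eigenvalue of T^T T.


A^T A = [[20, -4], [-4, 25]]
trace(A^T A) = 45, det(A^T A) = 484
discriminant = 45^2 - 4*484 = 89
Largest eigenvalue of A^T A = (trace + sqrt(disc))/2 = 27.2170
||T|| = sqrt(27.2170) = 5.2170

5.2170


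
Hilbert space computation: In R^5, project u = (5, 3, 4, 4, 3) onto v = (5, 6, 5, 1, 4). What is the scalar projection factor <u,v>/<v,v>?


Computing <u,v> = 5*5 + 3*6 + 4*5 + 4*1 + 3*4 = 79
Computing <v,v> = 5^2 + 6^2 + 5^2 + 1^2 + 4^2 = 103
Projection coefficient = 79/103 = 0.7670

0.7670


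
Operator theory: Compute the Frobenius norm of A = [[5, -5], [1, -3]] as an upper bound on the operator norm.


||A||_F^2 = sum a_ij^2
= 5^2 + (-5)^2 + 1^2 + (-3)^2
= 25 + 25 + 1 + 9 = 60
||A||_F = sqrt(60) = 7.7460

7.7460


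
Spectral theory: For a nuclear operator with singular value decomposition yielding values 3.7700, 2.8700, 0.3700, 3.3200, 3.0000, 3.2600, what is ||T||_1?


The nuclear norm is the sum of all singular values.
||T||_1 = 3.7700 + 2.8700 + 0.3700 + 3.3200 + 3.0000 + 3.2600
= 16.5900

16.5900


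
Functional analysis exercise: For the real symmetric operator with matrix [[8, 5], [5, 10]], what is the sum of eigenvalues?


For a self-adjoint (symmetric) matrix, the eigenvalues are real.
The sum of eigenvalues equals the trace of the matrix.
trace = 8 + 10 = 18

18


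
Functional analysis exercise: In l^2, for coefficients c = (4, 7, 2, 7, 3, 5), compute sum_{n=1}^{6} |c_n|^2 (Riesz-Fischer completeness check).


sum |c_n|^2 = 4^2 + 7^2 + 2^2 + 7^2 + 3^2 + 5^2
= 16 + 49 + 4 + 49 + 9 + 25
= 152

152


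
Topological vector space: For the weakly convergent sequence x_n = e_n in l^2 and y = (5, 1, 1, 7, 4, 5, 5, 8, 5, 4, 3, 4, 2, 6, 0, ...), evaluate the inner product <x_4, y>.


x_4 = e_4 is the standard basis vector with 1 in position 4.
<x_4, y> = y_4 = 7
As n -> infinity, <x_n, y> -> 0, confirming weak convergence of (x_n) to 0.

7


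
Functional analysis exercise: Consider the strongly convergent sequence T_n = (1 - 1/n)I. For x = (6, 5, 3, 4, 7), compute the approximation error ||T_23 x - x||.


T_23 x - x = (1 - 1/23)x - x = -x/23
||x|| = sqrt(135) = 11.6190
||T_23 x - x|| = ||x||/23 = 11.6190/23 = 0.5052

0.5052


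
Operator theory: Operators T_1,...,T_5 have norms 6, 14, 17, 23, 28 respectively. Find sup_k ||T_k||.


By the Uniform Boundedness Principle, the supremum of norms is finite.
sup_k ||T_k|| = max(6, 14, 17, 23, 28) = 28

28


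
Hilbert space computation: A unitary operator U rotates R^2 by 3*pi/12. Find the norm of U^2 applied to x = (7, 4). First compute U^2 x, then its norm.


U is a rotation by theta = 3*pi/12
U^2 = rotation by 2*theta = 6*pi/12
cos(6*pi/12) = 0.0000, sin(6*pi/12) = 1.0000
U^2 x = (0.0000 * 7 - 1.0000 * 4, 1.0000 * 7 + 0.0000 * 4)
= (-4.0000, 7.0000)
||U^2 x|| = sqrt((-4.0000)^2 + 7.0000^2) = sqrt(65.0000) = 8.0623

8.0623


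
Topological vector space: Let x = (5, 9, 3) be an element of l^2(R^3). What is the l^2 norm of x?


The l^2 norm = (sum |x_i|^2)^(1/2)
Sum of 2th powers = 25 + 81 + 9 = 115
||x||_2 = (115)^(1/2) = 10.7238

10.7238


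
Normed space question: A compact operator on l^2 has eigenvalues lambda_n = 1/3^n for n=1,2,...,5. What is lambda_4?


The eigenvalue formula gives lambda_4 = 1/3^4
= 1/81
= 0.0123

0.0123


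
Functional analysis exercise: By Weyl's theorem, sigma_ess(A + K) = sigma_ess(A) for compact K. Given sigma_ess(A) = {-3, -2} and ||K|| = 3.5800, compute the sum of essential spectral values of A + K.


By Weyl's theorem, the essential spectrum is invariant under compact perturbations.
sigma_ess(A + K) = sigma_ess(A) = {-3, -2}
Sum = -3 + -2 = -5

-5


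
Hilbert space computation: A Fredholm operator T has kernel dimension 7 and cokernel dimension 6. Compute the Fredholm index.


The Fredholm index is defined as ind(T) = dim(ker T) - dim(coker T)
= 7 - 6
= 1

1


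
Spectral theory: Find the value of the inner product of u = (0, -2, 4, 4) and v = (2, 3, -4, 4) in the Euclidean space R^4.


Computing the standard inner product <u, v> = sum u_i * v_i
= 0*2 + -2*3 + 4*-4 + 4*4
= 0 + -6 + -16 + 16
= -6

-6


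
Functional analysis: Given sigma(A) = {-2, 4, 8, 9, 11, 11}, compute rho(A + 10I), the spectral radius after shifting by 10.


Spectrum of A + 10I = {8, 14, 18, 19, 21, 21}
Spectral radius = max |lambda| over the shifted spectrum
= max(8, 14, 18, 19, 21, 21) = 21

21


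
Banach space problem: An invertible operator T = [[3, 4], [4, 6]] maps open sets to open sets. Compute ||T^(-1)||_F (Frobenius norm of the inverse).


det(T) = 3*6 - 4*4 = 2
T^(-1) = (1/2) * [[6, -4], [-4, 3]] = [[3.0000, -2.0000], [-2.0000, 1.5000]]
||T^(-1)||_F^2 = 3.0000^2 + (-2.0000)^2 + (-2.0000)^2 + 1.5000^2 = 19.2500
||T^(-1)||_F = sqrt(19.2500) = 4.3875

4.3875


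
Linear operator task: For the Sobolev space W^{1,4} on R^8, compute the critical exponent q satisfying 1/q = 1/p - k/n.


Using the Sobolev embedding formula: 1/q = 1/p - k/n
1/q = 1/4 - 1/8 = 1/8
q = 1/(1/8) = 8

8.0000


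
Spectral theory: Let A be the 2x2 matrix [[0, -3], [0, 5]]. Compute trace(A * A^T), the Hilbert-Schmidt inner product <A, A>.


trace(A * A^T) = sum of squares of all entries
= 0^2 + (-3)^2 + 0^2 + 5^2
= 0 + 9 + 0 + 25
= 34

34


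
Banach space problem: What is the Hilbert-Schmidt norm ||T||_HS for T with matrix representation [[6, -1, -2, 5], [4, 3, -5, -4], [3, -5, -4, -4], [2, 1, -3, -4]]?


The Hilbert-Schmidt norm is sqrt(sum of squares of all entries).
Sum of squares = 6^2 + (-1)^2 + (-2)^2 + 5^2 + 4^2 + 3^2 + (-5)^2 + (-4)^2 + 3^2 + (-5)^2 + (-4)^2 + (-4)^2 + 2^2 + 1^2 + (-3)^2 + (-4)^2
= 36 + 1 + 4 + 25 + 16 + 9 + 25 + 16 + 9 + 25 + 16 + 16 + 4 + 1 + 9 + 16 = 228
||T||_HS = sqrt(228) = 15.0997

15.0997


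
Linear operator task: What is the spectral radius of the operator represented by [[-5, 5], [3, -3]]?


For a 2x2 matrix, eigenvalues satisfy lambda^2 - (trace)*lambda + det = 0
trace = -5 + -3 = -8
det = -5*-3 - 5*3 = 0
discriminant = (-8)^2 - 4*(0) = 64
spectral radius = max |eigenvalue| = 8.0000

8.0000


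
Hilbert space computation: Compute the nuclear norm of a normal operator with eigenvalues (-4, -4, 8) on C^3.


For a normal operator, singular values equal |eigenvalues|.
Trace norm = sum |lambda_i| = 4 + 4 + 8
= 16

16


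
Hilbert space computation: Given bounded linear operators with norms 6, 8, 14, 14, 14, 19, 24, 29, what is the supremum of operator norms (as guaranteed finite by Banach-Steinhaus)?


By the Uniform Boundedness Principle, the supremum of norms is finite.
sup_k ||T_k|| = max(6, 8, 14, 14, 14, 19, 24, 29) = 29

29


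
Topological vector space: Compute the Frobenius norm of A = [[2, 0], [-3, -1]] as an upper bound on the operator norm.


||A||_F^2 = sum a_ij^2
= 2^2 + 0^2 + (-3)^2 + (-1)^2
= 4 + 0 + 9 + 1 = 14
||A||_F = sqrt(14) = 3.7417

3.7417


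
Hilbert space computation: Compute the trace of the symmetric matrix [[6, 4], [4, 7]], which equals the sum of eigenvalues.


For a self-adjoint (symmetric) matrix, the eigenvalues are real.
The sum of eigenvalues equals the trace of the matrix.
trace = 6 + 7 = 13

13


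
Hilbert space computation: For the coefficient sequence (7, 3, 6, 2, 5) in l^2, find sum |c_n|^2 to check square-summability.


sum |c_n|^2 = 7^2 + 3^2 + 6^2 + 2^2 + 5^2
= 49 + 9 + 36 + 4 + 25
= 123

123


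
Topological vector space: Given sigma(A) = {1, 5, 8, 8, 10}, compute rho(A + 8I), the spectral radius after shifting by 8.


Spectrum of A + 8I = {9, 13, 16, 16, 18}
Spectral radius = max |lambda| over the shifted spectrum
= max(9, 13, 16, 16, 18) = 18

18


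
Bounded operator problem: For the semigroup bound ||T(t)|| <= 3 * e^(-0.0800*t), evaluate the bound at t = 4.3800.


||T(4.3800)|| <= 3 * exp(-0.0800 * 4.3800)
= 3 * exp(-0.3504)
= 3 * 0.7044
= 2.1132

2.1132


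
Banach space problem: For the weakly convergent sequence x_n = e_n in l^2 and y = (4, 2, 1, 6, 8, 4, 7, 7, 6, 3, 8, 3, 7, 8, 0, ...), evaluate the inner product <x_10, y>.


x_10 = e_10 is the standard basis vector with 1 in position 10.
<x_10, y> = y_10 = 3
As n -> infinity, <x_n, y> -> 0, confirming weak convergence of (x_n) to 0.

3


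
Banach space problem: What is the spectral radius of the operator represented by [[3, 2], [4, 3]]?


For a 2x2 matrix, eigenvalues satisfy lambda^2 - (trace)*lambda + det = 0
trace = 3 + 3 = 6
det = 3*3 - 2*4 = 1
discriminant = 6^2 - 4*(1) = 32
spectral radius = max |eigenvalue| = 5.8284

5.8284


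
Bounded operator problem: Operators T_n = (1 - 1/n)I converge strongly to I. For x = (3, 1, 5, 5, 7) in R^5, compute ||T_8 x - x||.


T_8 x - x = (1 - 1/8)x - x = -x/8
||x|| = sqrt(109) = 10.4403
||T_8 x - x|| = ||x||/8 = 10.4403/8 = 1.3050

1.3050


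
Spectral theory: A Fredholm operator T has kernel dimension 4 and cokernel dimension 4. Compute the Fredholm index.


The Fredholm index is defined as ind(T) = dim(ker T) - dim(coker T)
= 4 - 4
= 0

0


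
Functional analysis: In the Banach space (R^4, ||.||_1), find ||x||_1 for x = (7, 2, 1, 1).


The l^1 norm equals the sum of absolute values of all components.
||x||_1 = 7 + 2 + 1 + 1
= 11

11.0000


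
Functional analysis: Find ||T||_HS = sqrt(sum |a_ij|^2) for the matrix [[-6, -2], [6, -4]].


The Hilbert-Schmidt norm is sqrt(sum of squares of all entries).
Sum of squares = (-6)^2 + (-2)^2 + 6^2 + (-4)^2
= 36 + 4 + 36 + 16 = 92
||T||_HS = sqrt(92) = 9.5917

9.5917


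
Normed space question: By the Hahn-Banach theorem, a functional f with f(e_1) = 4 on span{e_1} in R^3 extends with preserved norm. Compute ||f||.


The norm of f is given by ||f|| = sup_{||x||=1} |f(x)|.
On span{e_1}, ||e_1|| = 1, so ||f|| = |f(e_1)| / ||e_1||
= |4| / 1 = 4.0000

4.0000


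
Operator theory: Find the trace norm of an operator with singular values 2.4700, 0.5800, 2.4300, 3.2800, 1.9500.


The nuclear norm is the sum of all singular values.
||T||_1 = 2.4700 + 0.5800 + 2.4300 + 3.2800 + 1.9500
= 10.7100

10.7100


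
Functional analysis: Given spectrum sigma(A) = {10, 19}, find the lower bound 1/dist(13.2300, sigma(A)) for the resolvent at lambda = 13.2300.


dist(13.2300, {10, 19}) = min(|13.2300 - 10|, |13.2300 - 19|)
= min(3.2300, 5.7700) = 3.2300
Resolvent bound = 1/3.2300 = 0.3096

0.3096


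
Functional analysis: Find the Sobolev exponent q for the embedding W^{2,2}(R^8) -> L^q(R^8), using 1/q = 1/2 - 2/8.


Using the Sobolev embedding formula: 1/q = 1/p - k/n
1/q = 1/2 - 2/8 = 1/4
q = 1/(1/4) = 4

4.0000


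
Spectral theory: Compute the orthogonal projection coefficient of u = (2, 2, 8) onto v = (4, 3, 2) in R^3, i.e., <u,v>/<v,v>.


Computing <u,v> = 2*4 + 2*3 + 8*2 = 30
Computing <v,v> = 4^2 + 3^2 + 2^2 = 29
Projection coefficient = 30/29 = 1.0345

1.0345


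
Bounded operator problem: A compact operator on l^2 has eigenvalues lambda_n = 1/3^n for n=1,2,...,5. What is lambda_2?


The eigenvalue formula gives lambda_2 = 1/3^2
= 1/9
= 0.1111

0.1111


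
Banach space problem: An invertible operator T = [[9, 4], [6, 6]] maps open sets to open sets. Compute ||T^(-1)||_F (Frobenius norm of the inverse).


det(T) = 9*6 - 4*6 = 30
T^(-1) = (1/30) * [[6, -4], [-6, 9]] = [[0.2000, -0.1333], [-0.2000, 0.3000]]
||T^(-1)||_F^2 = 0.2000^2 + (-0.1333)^2 + (-0.2000)^2 + 0.3000^2 = 0.1878
||T^(-1)||_F = sqrt(0.1878) = 0.4333

0.4333


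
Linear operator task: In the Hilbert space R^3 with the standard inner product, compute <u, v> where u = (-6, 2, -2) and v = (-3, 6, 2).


Computing the standard inner product <u, v> = sum u_i * v_i
= -6*-3 + 2*6 + -2*2
= 18 + 12 + -4
= 26

26


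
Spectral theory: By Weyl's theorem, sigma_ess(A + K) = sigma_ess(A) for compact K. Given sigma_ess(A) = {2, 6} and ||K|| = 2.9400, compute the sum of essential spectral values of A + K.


By Weyl's theorem, the essential spectrum is invariant under compact perturbations.
sigma_ess(A + K) = sigma_ess(A) = {2, 6}
Sum = 2 + 6 = 8

8


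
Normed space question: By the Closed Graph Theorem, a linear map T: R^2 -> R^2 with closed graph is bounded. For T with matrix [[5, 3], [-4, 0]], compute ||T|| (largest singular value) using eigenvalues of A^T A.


A^T A = [[41, 15], [15, 9]]
trace(A^T A) = 50, det(A^T A) = 144
discriminant = 50^2 - 4*144 = 1924
Largest eigenvalue of A^T A = (trace + sqrt(disc))/2 = 46.9317
||T|| = sqrt(46.9317) = 6.8507

6.8507


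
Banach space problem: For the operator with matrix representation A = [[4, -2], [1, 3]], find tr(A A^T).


trace(A * A^T) = sum of squares of all entries
= 4^2 + (-2)^2 + 1^2 + 3^2
= 16 + 4 + 1 + 9
= 30

30


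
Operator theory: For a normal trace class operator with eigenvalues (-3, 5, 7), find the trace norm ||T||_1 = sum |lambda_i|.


For a normal operator, singular values equal |eigenvalues|.
Trace norm = sum |lambda_i| = 3 + 5 + 7
= 15

15


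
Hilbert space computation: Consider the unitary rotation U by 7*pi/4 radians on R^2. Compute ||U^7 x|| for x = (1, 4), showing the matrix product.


U is a rotation by theta = 7*pi/4
U^7 = rotation by 7*theta = 49*pi/4 = 1*pi/4 (mod 2*pi)
cos(1*pi/4) = 0.7071, sin(1*pi/4) = 0.7071
U^7 x = (0.7071 * 1 - 0.7071 * 4, 0.7071 * 1 + 0.7071 * 4)
= (-2.1213, 3.5355)
||U^7 x|| = sqrt((-2.1213)^2 + 3.5355^2) = sqrt(17.0000) = 4.1231

4.1231


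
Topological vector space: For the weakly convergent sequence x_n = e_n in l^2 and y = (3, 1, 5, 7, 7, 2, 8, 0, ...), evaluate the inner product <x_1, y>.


x_1 = e_1 is the standard basis vector with 1 in position 1.
<x_1, y> = y_1 = 3
As n -> infinity, <x_n, y> -> 0, confirming weak convergence of (x_n) to 0.

3


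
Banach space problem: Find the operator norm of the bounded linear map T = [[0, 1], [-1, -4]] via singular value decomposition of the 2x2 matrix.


A^T A = [[1, 4], [4, 17]]
trace(A^T A) = 18, det(A^T A) = 1
discriminant = 18^2 - 4*1 = 320
Largest eigenvalue of A^T A = (trace + sqrt(disc))/2 = 17.9443
||T|| = sqrt(17.9443) = 4.2361

4.2361


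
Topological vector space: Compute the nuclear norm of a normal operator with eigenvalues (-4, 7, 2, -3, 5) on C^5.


For a normal operator, singular values equal |eigenvalues|.
Trace norm = sum |lambda_i| = 4 + 7 + 2 + 3 + 5
= 21

21


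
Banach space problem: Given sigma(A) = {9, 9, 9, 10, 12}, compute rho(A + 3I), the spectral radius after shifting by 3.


Spectrum of A + 3I = {12, 12, 12, 13, 15}
Spectral radius = max |lambda| over the shifted spectrum
= max(12, 12, 12, 13, 15) = 15

15
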